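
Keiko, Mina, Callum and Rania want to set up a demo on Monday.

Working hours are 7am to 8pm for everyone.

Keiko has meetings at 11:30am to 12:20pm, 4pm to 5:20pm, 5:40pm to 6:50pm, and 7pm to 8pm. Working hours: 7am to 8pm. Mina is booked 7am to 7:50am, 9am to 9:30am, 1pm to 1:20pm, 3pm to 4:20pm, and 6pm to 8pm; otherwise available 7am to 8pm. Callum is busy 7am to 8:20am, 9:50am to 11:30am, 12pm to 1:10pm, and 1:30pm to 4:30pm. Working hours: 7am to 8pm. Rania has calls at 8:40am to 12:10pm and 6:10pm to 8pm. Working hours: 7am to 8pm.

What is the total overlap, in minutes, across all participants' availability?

Keiko free within 07:00–20:00: 07:00–11:30, 12:20–16:00, 17:20–17:40, 18:50–19:00.
Mina free within 07:00–20:00: 07:50–09:00, 09:30–13:00, 13:20–15:00, 16:20–18:00.
Callum free within 07:00–20:00: 08:20–09:50, 11:30–12:00, 13:10–13:30, 16:30–20:00.
Rania free within 07:00–20:00: 07:00–08:40, 12:10–18:10.
Keiko ∩ Mina: 07:50–09:00, 09:30–11:30, 12:20–13:00, 13:20–15:00, 17:20–17:40.
Keiko ∩ Mina ∩ Callum: 08:20–09:00, 09:30–09:50, 13:20–13:30, 17:20–17:40.
Keiko ∩ Mina ∩ Callum ∩ Rania: 08:20–08:40, 13:20–13:30, 17:20–17:40.
Total common minutes: 20 + 10 + 20 = 50.

50 minutes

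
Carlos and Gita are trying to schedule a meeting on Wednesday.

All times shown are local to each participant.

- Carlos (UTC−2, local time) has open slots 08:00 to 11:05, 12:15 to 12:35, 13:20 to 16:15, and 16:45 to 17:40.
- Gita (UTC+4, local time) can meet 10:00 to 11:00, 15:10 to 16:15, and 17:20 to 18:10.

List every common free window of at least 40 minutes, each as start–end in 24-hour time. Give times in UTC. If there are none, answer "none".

11:10–12:15

Carlos → UTC: 10:00–13:05, 14:15–14:35, 15:20–18:15, 18:45–19:40.
Gita → UTC: 06:00–07:00, 11:10–12:15, 13:20–14:10.
Carlos ∩ Gita: 11:10–12:15.
Windows ≥ 40 min: 11:10–12:15.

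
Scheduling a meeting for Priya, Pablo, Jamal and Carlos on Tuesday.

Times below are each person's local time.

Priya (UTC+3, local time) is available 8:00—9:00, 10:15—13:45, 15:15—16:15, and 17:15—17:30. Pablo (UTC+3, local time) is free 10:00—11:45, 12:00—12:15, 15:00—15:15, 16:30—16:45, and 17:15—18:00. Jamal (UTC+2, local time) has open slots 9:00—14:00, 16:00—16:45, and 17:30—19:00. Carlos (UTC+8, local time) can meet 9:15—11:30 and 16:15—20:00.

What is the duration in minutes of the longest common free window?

Priya → UTC: 05:00–06:00, 07:15–10:45, 12:15–13:15, 14:15–14:30.
Pablo → UTC: 07:00–08:45, 09:00–09:15, 12:00–12:15, 13:30–13:45, 14:15–15:00.
Jamal → UTC: 07:00–12:00, 14:00–14:45, 15:30–17:00.
Carlos → UTC: 01:15–03:30, 08:15–12:00.
Priya ∩ Pablo: 07:15–08:45, 09:00–09:15, 14:15–14:30.
Priya ∩ Pablo ∩ Jamal: 07:15–08:45, 09:00–09:15, 14:15–14:30.
Priya ∩ Pablo ∩ Jamal ∩ Carlos: 08:15–08:45, 09:00–09:15.
Common window lengths: 30, 15 min; longest is 30.

30 minutes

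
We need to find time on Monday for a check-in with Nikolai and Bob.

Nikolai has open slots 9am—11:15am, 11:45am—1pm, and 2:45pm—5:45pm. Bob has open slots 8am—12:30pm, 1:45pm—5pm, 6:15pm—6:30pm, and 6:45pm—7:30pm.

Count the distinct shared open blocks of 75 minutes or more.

Nikolai ∩ Bob: 09:00–11:15, 11:45–12:30, 14:45–17:00.
Windows ≥ 75 min: 09:00–11:15, 14:45–17:00.
That's 2 windows.

2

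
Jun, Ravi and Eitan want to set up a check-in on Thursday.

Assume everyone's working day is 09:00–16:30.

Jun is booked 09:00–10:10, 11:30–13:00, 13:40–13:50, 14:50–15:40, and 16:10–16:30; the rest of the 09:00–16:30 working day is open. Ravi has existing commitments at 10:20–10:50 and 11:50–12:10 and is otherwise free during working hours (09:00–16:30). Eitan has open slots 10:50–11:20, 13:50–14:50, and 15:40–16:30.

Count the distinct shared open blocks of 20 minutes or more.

3

Jun free within 09:00–16:30: 10:10–11:30, 13:00–13:40, 13:50–14:50, 15:40–16:10.
Ravi free within 09:00–16:30: 09:00–10:20, 10:50–11:50, 12:10–16:30.
Jun ∩ Ravi: 10:10–10:20, 10:50–11:30, 13:00–13:40, 13:50–14:50, 15:40–16:10.
Jun ∩ Ravi ∩ Eitan: 10:50–11:20, 13:50–14:50, 15:40–16:10.
Windows ≥ 20 min: 10:50–11:20, 13:50–14:50, 15:40–16:10.
That's 3 windows.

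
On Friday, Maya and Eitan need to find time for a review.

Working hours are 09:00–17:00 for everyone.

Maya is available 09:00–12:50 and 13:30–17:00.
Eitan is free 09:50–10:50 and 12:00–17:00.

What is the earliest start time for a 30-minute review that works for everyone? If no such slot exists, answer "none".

Maya ∩ Eitan: 09:50–10:50, 12:00–12:50, 13:30–17:00.
Windows ≥ 30 min: 09:50–10:50, 12:00–12:50, 13:30–17:00.
Earliest such window starts at 09:50.

09:50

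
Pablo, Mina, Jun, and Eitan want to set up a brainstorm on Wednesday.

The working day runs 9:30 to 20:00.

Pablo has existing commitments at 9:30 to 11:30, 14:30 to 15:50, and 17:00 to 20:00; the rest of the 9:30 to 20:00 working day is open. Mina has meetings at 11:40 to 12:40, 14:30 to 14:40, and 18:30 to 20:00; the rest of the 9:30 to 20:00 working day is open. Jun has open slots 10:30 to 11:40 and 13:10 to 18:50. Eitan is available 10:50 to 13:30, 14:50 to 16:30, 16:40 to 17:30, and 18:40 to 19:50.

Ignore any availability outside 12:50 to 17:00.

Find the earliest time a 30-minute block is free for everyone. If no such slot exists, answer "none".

Pablo free within 09:30–20:00: 11:30–14:30, 15:50–17:00.
Mina free within 09:30–20:00: 09:30–11:40, 12:40–14:30, 14:40–18:30.
Pablo ∩ Mina: 11:30–11:40, 12:40–14:30, 15:50–17:00.
Pablo ∩ Mina ∩ Jun: 11:30–11:40, 13:10–14:30, 15:50–17:00.
Pablo ∩ Mina ∩ Jun ∩ Eitan: 11:30–11:40, 13:10–13:30, 15:50–16:30, 16:40–17:00.
Restricted to 12:50–17:00: 13:10–13:30, 15:50–16:30, 16:40–17:00.
Windows ≥ 30 min: 15:50–16:30.
Earliest such window starts at 15:50.

15:50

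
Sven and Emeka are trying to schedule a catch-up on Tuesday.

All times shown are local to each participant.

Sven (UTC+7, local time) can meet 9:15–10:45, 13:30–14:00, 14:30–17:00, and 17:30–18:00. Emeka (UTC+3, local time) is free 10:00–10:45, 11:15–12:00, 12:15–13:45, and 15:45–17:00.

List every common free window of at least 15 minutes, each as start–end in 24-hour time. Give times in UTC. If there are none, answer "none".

Sven → UTC: 02:15–03:45, 06:30–07:00, 07:30–10:00, 10:30–11:00.
Emeka → UTC: 07:00–07:45, 08:15–09:00, 09:15–10:45, 12:45–14:00.
Sven ∩ Emeka: 07:30–07:45, 08:15–09:00, 09:15–10:00, 10:30–10:45.
Windows ≥ 15 min: 07:30–07:45, 08:15–09:00, 09:15–10:00, 10:30–10:45.

07:30–07:45, 08:15–09:00, 09:15–10:00, 10:30–10:45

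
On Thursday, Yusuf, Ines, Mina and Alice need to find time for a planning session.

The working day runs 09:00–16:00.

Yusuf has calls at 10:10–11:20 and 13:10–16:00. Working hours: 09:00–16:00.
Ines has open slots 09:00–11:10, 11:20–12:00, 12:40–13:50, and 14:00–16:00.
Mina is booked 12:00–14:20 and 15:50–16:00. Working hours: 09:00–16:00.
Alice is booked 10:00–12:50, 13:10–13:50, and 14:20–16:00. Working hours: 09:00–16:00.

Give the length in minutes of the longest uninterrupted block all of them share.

60 minutes

Yusuf free within 09:00–16:00: 09:00–10:10, 11:20–13:10.
Mina free within 09:00–16:00: 09:00–12:00, 14:20–15:50.
Alice free within 09:00–16:00: 09:00–10:00, 12:50–13:10, 13:50–14:20.
Yusuf ∩ Ines: 09:00–10:10, 11:20–12:00, 12:40–13:10.
Yusuf ∩ Ines ∩ Mina: 09:00–10:10, 11:20–12:00.
Yusuf ∩ Ines ∩ Mina ∩ Alice: 09:00–10:00.
Single common window of 60 minutes.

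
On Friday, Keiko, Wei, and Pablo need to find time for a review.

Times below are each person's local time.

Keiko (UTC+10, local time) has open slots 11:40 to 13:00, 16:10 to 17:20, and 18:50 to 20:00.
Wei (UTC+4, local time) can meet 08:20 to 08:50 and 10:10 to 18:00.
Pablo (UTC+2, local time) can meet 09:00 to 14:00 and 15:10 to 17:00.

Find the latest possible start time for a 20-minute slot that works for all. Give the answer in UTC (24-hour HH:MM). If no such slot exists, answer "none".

Keiko → UTC: 01:40–03:00, 06:10–07:20, 08:50–10:00.
Wei → UTC: 04:20–04:50, 06:10–14:00.
Pablo → UTC: 07:00–12:00, 13:10–15:00.
Keiko ∩ Wei: 06:10–07:20, 08:50–10:00.
Keiko ∩ Wei ∩ Pablo: 07:00–07:20, 08:50–10:00.
Windows ≥ 20 min: 07:00–07:20, 08:50–10:00.
Latest start in the last window 08:50–10:00 is 10:00 − 20 min = 09:40.

09:40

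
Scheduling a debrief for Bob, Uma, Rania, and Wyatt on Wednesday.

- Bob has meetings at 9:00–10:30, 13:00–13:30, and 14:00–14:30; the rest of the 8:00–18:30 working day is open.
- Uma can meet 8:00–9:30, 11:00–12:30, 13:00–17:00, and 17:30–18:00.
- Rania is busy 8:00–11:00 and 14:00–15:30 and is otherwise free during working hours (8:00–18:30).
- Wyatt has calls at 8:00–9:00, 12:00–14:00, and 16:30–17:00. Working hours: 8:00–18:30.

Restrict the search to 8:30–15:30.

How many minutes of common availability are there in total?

60 minutes

Bob free within 08:00–18:30: 08:00–09:00, 10:30–13:00, 13:30–14:00, 14:30–18:30.
Rania free within 08:00–18:30: 11:00–14:00, 15:30–18:30.
Wyatt free within 08:00–18:30: 09:00–12:00, 14:00–16:30, 17:00–18:30.
Bob ∩ Uma: 08:00–09:00, 11:00–12:30, 13:30–14:00, 14:30–17:00, 17:30–18:00.
Bob ∩ Uma ∩ Rania: 11:00–12:30, 13:30–14:00, 15:30–17:00, 17:30–18:00.
Bob ∩ Uma ∩ Rania ∩ Wyatt: 11:00–12:00, 15:30–16:30, 17:30–18:00.
Restricted to 08:30–15:30: 11:00–12:00.
Total common minutes: 60.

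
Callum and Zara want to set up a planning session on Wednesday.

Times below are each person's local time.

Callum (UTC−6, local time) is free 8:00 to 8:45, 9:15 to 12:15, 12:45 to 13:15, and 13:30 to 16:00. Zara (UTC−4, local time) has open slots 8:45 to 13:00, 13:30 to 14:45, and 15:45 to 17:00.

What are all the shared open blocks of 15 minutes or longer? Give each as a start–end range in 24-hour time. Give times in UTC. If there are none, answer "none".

Callum → UTC: 14:00–14:45, 15:15–18:15, 18:45–19:15, 19:30–22:00.
Zara → UTC: 12:45–17:00, 17:30–18:45, 19:45–21:00.
Callum ∩ Zara: 14:00–14:45, 15:15–17:00, 17:30–18:15, 19:45–21:00.
Windows ≥ 15 min: 14:00–14:45, 15:15–17:00, 17:30–18:15, 19:45–21:00.

14:00–14:45, 15:15–17:00, 17:30–18:15, 19:45–21:00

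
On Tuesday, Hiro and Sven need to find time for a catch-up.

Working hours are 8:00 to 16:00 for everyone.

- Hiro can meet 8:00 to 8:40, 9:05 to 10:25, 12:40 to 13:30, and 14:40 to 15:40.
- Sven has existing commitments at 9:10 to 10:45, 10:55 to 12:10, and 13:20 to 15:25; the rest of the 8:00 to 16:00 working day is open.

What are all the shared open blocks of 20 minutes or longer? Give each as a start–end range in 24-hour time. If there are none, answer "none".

08:00–08:40, 12:40–13:20

Sven free within 08:00–16:00: 08:00–09:10, 10:45–10:55, 12:10–13:20, 15:25–16:00.
Hiro ∩ Sven: 08:00–08:40, 09:05–09:10, 12:40–13:20, 15:25–15:40.
Windows ≥ 20 min: 08:00–08:40, 12:40–13:20.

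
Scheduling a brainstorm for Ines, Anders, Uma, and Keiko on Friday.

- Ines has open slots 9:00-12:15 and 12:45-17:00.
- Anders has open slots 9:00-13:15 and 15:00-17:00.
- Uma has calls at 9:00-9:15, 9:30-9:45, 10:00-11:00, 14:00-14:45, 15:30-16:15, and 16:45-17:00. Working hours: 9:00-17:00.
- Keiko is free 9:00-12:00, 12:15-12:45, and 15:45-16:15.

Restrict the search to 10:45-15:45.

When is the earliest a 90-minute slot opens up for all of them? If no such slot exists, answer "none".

Uma free within 09:00–17:00: 09:15–09:30, 09:45–10:00, 11:00–14:00, 14:45–15:30, 16:15–16:45.
Ines ∩ Anders: 09:00–12:15, 12:45–13:15, 15:00–17:00.
Ines ∩ Anders ∩ Uma: 09:15–09:30, 09:45–10:00, 11:00–12:15, 12:45–13:15, 15:00–15:30, 16:15–16:45.
Ines ∩ Anders ∩ Uma ∩ Keiko: 09:15–09:30, 09:45–10:00, 11:00–12:00.
Restricted to 10:45–15:45: 11:00–12:00.
Windows ≥ 90 min: (none).

none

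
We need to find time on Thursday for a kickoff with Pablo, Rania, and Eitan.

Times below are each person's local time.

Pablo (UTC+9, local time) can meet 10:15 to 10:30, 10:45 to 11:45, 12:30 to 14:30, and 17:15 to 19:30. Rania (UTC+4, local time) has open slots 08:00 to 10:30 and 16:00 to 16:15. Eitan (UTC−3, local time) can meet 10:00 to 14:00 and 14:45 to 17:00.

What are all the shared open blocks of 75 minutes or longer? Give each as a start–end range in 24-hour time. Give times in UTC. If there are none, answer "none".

Pablo → UTC: 01:15–01:30, 01:45–02:45, 03:30–05:30, 08:15–10:30.
Rania → UTC: 04:00–06:30, 12:00–12:15.
Eitan → UTC: 13:00–17:00, 17:45–20:00.
Pablo ∩ Rania: 04:00–05:30.
Pablo ∩ Rania ∩ Eitan: (none).
Windows ≥ 75 min: (none).

none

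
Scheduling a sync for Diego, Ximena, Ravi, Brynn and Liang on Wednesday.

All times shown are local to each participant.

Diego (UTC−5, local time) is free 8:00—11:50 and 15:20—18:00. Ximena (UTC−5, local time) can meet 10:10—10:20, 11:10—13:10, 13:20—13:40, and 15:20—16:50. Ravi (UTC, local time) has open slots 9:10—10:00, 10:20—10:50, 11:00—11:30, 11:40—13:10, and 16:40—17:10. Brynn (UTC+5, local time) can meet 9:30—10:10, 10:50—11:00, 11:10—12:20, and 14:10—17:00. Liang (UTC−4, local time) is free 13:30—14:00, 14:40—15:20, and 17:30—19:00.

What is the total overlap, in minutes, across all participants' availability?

Diego → UTC: 13:00–16:50, 20:20–23:00.
Ximena → UTC: 15:10–15:20, 16:10–18:10, 18:20–18:40, 20:20–21:50.
Ravi → UTC: 09:10–10:00, 10:20–10:50, 11:00–11:30, 11:40–13:10, 16:40–17:10.
Brynn → UTC: 04:30–05:10, 05:50–06:00, 06:10–07:20, 09:10–12:00.
Liang → UTC: 17:30–18:00, 18:40–19:20, 21:30–23:00.
Diego ∩ Ximena: 15:10–15:20, 16:10–16:50, 20:20–21:50.
Diego ∩ Ximena ∩ Ravi: 16:40–16:50.
Diego ∩ Ximena ∩ Ravi ∩ Brynn: (none).
Diego ∩ Ximena ∩ Ravi ∩ Brynn ∩ Liang: (none).
Total common minutes: 0.

0 minutes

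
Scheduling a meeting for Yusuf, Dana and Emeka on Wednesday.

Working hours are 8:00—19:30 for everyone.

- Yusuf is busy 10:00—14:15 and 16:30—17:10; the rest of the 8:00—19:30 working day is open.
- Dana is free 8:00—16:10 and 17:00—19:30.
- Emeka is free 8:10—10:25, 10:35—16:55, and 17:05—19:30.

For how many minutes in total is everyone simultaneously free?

Yusuf free within 08:00–19:30: 08:00–10:00, 14:15–16:30, 17:10–19:30.
Yusuf ∩ Dana: 08:00–10:00, 14:15–16:10, 17:10–19:30.
Yusuf ∩ Dana ∩ Emeka: 08:10–10:00, 14:15–16:10, 17:10–19:30.
Total common minutes: 110 + 115 + 140 = 365.

365 minutes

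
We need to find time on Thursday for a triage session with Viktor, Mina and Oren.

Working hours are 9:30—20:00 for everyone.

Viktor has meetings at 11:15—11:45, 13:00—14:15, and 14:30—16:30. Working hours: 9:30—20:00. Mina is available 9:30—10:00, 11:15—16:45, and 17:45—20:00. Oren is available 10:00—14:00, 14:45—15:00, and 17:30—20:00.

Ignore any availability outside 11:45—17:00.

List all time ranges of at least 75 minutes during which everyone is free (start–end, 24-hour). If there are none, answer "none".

11:45–13:00

Viktor free within 09:30–20:00: 09:30–11:15, 11:45–13:00, 14:15–14:30, 16:30–20:00.
Viktor ∩ Mina: 09:30–10:00, 11:45–13:00, 14:15–14:30, 16:30–16:45, 17:45–20:00.
Viktor ∩ Mina ∩ Oren: 11:45–13:00, 17:45–20:00.
Restricted to 11:45–17:00: 11:45–13:00.
Windows ≥ 75 min: 11:45–13:00.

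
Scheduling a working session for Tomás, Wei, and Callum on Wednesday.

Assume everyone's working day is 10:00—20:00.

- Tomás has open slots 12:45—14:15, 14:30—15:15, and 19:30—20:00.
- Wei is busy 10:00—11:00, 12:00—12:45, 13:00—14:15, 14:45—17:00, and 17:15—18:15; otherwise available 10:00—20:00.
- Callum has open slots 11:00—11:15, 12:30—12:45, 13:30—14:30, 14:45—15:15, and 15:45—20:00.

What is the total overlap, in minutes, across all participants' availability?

30 minutes

Wei free within 10:00–20:00: 11:00–12:00, 12:45–13:00, 14:15–14:45, 17:00–17:15, 18:15–20:00.
Tomás ∩ Wei: 12:45–13:00, 14:30–14:45, 19:30–20:00.
Tomás ∩ Wei ∩ Callum: 19:30–20:00.
Total common minutes: 30.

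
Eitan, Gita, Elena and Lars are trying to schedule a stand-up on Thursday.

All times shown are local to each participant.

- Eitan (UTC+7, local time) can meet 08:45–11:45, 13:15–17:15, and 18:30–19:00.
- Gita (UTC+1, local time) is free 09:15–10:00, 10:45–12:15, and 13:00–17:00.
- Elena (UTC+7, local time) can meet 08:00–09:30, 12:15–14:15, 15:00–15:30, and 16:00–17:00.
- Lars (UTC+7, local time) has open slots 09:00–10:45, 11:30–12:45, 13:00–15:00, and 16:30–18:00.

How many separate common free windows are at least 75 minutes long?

Eitan → UTC: 01:45–04:45, 06:15–10:15, 11:30–12:00.
Gita → UTC: 08:15–09:00, 09:45–11:15, 12:00–16:00.
Elena → UTC: 01:00–02:30, 05:15–07:15, 08:00–08:30, 09:00–10:00.
Lars → UTC: 02:00–03:45, 04:30–05:45, 06:00–08:00, 09:30–11:00.
Eitan ∩ Gita: 08:15–09:00, 09:45–10:15.
Eitan ∩ Gita ∩ Elena: 08:15–08:30, 09:45–10:00.
Eitan ∩ Gita ∩ Elena ∩ Lars: 09:45–10:00.
Windows ≥ 75 min: (none).
That's 0 windows.

0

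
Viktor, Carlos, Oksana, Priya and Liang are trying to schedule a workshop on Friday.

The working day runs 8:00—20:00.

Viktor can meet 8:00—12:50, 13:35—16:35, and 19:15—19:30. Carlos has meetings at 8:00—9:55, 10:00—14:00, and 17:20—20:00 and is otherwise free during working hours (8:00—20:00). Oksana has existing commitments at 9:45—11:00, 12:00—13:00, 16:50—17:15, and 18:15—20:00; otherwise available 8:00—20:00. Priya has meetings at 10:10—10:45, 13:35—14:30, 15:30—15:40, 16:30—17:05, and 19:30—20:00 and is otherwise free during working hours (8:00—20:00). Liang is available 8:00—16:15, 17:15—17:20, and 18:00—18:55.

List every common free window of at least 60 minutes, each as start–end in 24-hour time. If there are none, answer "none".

14:30–15:30

Carlos free within 08:00–20:00: 09:55–10:00, 14:00–17:20.
Oksana free within 08:00–20:00: 08:00–09:45, 11:00–12:00, 13:00–16:50, 17:15–18:15.
Priya free within 08:00–20:00: 08:00–10:10, 10:45–13:35, 14:30–15:30, 15:40–16:30, 17:05–19:30.
Viktor ∩ Carlos: 09:55–10:00, 14:00–16:35.
Viktor ∩ Carlos ∩ Oksana: 14:00–16:35.
Viktor ∩ Carlos ∩ Oksana ∩ Priya: 14:30–15:30, 15:40–16:30.
Viktor ∩ Carlos ∩ Oksana ∩ Priya ∩ Liang: 14:30–15:30, 15:40–16:15.
Windows ≥ 60 min: 14:30–15:30.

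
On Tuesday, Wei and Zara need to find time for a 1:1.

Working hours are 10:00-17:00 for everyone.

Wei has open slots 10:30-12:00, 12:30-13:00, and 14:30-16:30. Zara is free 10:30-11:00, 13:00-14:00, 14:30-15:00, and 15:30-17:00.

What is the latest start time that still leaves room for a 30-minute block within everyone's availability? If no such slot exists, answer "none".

Wei ∩ Zara: 10:30–11:00, 14:30–15:00, 15:30–16:30.
Windows ≥ 30 min: 10:30–11:00, 14:30–15:00, 15:30–16:30.
Latest start in the last window 15:30–16:30 is 16:30 − 30 min = 16:00.

16:00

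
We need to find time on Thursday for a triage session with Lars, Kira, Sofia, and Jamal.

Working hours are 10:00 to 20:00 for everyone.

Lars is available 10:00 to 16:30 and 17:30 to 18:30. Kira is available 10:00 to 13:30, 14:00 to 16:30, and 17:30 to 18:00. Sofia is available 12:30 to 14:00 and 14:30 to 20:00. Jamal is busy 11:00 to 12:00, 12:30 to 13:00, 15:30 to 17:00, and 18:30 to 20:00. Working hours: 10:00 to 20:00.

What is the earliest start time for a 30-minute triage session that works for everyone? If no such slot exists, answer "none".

13:00

Jamal free within 10:00–20:00: 10:00–11:00, 12:00–12:30, 13:00–15:30, 17:00–18:30.
Lars ∩ Kira: 10:00–13:30, 14:00–16:30, 17:30–18:00.
Lars ∩ Kira ∩ Sofia: 12:30–13:30, 14:30–16:30, 17:30–18:00.
Lars ∩ Kira ∩ Sofia ∩ Jamal: 13:00–13:30, 14:30–15:30, 17:30–18:00.
Windows ≥ 30 min: 13:00–13:30, 14:30–15:30, 17:30–18:00.
Earliest such window starts at 13:00.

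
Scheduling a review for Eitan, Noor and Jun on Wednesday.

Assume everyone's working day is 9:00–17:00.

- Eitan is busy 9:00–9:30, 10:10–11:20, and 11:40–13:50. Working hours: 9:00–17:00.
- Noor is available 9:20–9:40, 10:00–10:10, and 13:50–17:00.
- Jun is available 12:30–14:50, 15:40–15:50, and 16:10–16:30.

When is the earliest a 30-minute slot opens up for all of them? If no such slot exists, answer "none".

Eitan free within 09:00–17:00: 09:30–10:10, 11:20–11:40, 13:50–17:00.
Eitan ∩ Noor: 09:30–09:40, 10:00–10:10, 13:50–17:00.
Eitan ∩ Noor ∩ Jun: 13:50–14:50, 15:40–15:50, 16:10–16:30.
Windows ≥ 30 min: 13:50–14:50.
Earliest such window starts at 13:50.

13:50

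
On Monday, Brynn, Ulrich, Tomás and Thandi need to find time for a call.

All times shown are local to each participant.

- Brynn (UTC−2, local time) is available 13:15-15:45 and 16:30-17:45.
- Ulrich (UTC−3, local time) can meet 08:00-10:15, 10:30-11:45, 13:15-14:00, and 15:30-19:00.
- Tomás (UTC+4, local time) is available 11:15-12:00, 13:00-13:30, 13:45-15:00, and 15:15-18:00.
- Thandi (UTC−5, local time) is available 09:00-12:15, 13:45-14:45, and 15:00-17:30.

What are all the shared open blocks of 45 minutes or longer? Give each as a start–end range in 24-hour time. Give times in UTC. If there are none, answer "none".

Brynn → UTC: 15:15–17:45, 18:30–19:45.
Ulrich → UTC: 11:00–13:15, 13:30–14:45, 16:15–17:00, 18:30–22:00.
Tomás → UTC: 07:15–08:00, 09:00–09:30, 09:45–11:00, 11:15–14:00.
Thandi → UTC: 14:00–17:15, 18:45–19:45, 20:00–22:30.
Brynn ∩ Ulrich: 16:15–17:00, 18:30–19:45.
Brynn ∩ Ulrich ∩ Tomás: (none).
Brynn ∩ Ulrich ∩ Tomás ∩ Thandi: (none).
Windows ≥ 45 min: (none).

none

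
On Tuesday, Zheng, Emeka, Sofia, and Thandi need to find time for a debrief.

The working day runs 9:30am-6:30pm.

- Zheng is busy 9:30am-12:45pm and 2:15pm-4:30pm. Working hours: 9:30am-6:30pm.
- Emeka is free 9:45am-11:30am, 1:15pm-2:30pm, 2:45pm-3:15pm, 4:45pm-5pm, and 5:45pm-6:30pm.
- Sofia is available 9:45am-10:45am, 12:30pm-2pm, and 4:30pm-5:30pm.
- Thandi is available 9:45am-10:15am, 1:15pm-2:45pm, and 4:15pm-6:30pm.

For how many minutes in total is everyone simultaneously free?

60 minutes

Zheng free within 09:30–18:30: 12:45–14:15, 16:30–18:30.
Zheng ∩ Emeka: 13:15–14:15, 16:45–17:00, 17:45–18:30.
Zheng ∩ Emeka ∩ Sofia: 13:15–14:00, 16:45–17:00.
Zheng ∩ Emeka ∩ Sofia ∩ Thandi: 13:15–14:00, 16:45–17:00.
Total common minutes: 45 + 15 = 60.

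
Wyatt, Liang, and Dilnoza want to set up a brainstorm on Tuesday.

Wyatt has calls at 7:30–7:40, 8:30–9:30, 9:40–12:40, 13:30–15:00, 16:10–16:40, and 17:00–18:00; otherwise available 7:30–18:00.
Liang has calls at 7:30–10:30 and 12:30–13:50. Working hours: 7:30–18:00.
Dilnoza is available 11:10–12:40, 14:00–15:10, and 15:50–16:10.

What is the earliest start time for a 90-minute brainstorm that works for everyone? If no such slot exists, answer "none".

none

Wyatt free within 07:30–18:00: 07:40–08:30, 09:30–09:40, 12:40–13:30, 15:00–16:10, 16:40–17:00.
Liang free within 07:30–18:00: 10:30–12:30, 13:50–18:00.
Wyatt ∩ Liang: 15:00–16:10, 16:40–17:00.
Wyatt ∩ Liang ∩ Dilnoza: 15:00–15:10, 15:50–16:10.
Windows ≥ 90 min: (none).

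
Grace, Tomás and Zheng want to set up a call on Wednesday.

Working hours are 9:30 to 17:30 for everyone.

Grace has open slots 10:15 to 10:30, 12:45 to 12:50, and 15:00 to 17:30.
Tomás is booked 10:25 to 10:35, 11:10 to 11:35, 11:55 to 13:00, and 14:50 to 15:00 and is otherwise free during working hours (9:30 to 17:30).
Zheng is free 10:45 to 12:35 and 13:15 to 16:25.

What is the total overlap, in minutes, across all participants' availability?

85 minutes

Tomás free within 09:30–17:30: 09:30–10:25, 10:35–11:10, 11:35–11:55, 13:00–14:50, 15:00–17:30.
Grace ∩ Tomás: 10:15–10:25, 15:00–17:30.
Grace ∩ Tomás ∩ Zheng: 15:00–16:25.
Total common minutes: 85.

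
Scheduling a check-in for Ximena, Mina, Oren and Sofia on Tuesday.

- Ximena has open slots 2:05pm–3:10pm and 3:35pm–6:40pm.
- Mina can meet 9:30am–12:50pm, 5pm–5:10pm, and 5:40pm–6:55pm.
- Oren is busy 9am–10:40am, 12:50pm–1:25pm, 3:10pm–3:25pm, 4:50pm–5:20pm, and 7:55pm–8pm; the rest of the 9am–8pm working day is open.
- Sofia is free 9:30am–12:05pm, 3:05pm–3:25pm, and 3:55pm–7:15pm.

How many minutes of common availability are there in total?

60 minutes

Oren free within 09:00–20:00: 10:40–12:50, 13:25–15:10, 15:25–16:50, 17:20–19:55.
Ximena ∩ Mina: 17:00–17:10, 17:40–18:40.
Ximena ∩ Mina ∩ Oren: 17:40–18:40.
Ximena ∩ Mina ∩ Oren ∩ Sofia: 17:40–18:40.
Total common minutes: 60.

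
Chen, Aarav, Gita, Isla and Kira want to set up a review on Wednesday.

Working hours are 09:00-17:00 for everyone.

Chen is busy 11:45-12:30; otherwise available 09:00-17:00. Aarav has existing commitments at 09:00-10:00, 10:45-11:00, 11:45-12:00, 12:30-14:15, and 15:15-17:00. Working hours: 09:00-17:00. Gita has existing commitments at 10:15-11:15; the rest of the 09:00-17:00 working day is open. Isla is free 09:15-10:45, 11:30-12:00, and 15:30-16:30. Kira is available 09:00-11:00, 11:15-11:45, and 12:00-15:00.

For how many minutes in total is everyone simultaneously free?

30 minutes

Chen free within 09:00–17:00: 09:00–11:45, 12:30–17:00.
Aarav free within 09:00–17:00: 10:00–10:45, 11:00–11:45, 12:00–12:30, 14:15–15:15.
Gita free within 09:00–17:00: 09:00–10:15, 11:15–17:00.
Chen ∩ Aarav: 10:00–10:45, 11:00–11:45, 14:15–15:15.
Chen ∩ Aarav ∩ Gita: 10:00–10:15, 11:15–11:45, 14:15–15:15.
Chen ∩ Aarav ∩ Gita ∩ Isla: 10:00–10:15, 11:30–11:45.
Chen ∩ Aarav ∩ Gita ∩ Isla ∩ Kira: 10:00–10:15, 11:30–11:45.
Total common minutes: 15 + 15 = 30.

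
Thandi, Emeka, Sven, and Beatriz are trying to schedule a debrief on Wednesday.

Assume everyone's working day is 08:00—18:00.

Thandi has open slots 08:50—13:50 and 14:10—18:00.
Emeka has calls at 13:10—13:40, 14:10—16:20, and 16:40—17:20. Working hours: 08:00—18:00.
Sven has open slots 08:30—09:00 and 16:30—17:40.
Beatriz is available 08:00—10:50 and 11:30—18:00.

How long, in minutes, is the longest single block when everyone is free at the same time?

Emeka free within 08:00–18:00: 08:00–13:10, 13:40–14:10, 16:20–16:40, 17:20–18:00.
Thandi ∩ Emeka: 08:50–13:10, 13:40–13:50, 16:20–16:40, 17:20–18:00.
Thandi ∩ Emeka ∩ Sven: 08:50–09:00, 16:30–16:40, 17:20–17:40.
Thandi ∩ Emeka ∩ Sven ∩ Beatriz: 08:50–09:00, 16:30–16:40, 17:20–17:40.
Common window lengths: 10, 10, 20 min; longest is 20.

20 minutes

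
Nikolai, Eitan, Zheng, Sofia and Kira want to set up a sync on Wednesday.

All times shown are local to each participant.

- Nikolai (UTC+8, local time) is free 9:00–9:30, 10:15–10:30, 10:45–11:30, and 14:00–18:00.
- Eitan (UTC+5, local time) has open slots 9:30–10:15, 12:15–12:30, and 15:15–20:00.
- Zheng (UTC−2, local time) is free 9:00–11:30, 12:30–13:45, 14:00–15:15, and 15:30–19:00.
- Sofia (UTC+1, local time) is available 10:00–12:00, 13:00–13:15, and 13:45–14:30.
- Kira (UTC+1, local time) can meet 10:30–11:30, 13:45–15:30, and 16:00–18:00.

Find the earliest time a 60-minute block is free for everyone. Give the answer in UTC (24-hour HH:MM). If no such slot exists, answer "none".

none

Nikolai → UTC: 01:00–01:30, 02:15–02:30, 02:45–03:30, 06:00–10:00.
Eitan → UTC: 04:30–05:15, 07:15–07:30, 10:15–15:00.
Zheng → UTC: 11:00–13:30, 14:30–15:45, 16:00–17:15, 17:30–21:00.
Sofia → UTC: 09:00–11:00, 12:00–12:15, 12:45–13:30.
Kira → UTC: 09:30–10:30, 12:45–14:30, 15:00–17:00.
Nikolai ∩ Eitan: 07:15–07:30.
Nikolai ∩ Eitan ∩ Zheng: (none).
Nikolai ∩ Eitan ∩ Zheng ∩ Sofia: (none).
Nikolai ∩ Eitan ∩ Zheng ∩ Sofia ∩ Kira: (none).
Windows ≥ 60 min: (none).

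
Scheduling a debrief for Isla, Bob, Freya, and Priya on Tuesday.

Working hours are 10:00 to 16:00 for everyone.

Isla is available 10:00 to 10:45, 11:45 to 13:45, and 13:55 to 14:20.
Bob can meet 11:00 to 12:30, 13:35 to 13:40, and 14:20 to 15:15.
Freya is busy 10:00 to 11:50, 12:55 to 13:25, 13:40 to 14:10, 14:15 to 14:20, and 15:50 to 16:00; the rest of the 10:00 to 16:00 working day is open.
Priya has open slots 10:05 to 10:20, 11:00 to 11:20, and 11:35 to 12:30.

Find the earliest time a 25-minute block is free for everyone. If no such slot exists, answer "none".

Freya free within 10:00–16:00: 11:50–12:55, 13:25–13:40, 14:10–14:15, 14:20–15:50.
Isla ∩ Bob: 11:45–12:30, 13:35–13:40.
Isla ∩ Bob ∩ Freya: 11:50–12:30, 13:35–13:40.
Isla ∩ Bob ∩ Freya ∩ Priya: 11:50–12:30.
Windows ≥ 25 min: 11:50–12:30.
Earliest such window starts at 11:50.

11:50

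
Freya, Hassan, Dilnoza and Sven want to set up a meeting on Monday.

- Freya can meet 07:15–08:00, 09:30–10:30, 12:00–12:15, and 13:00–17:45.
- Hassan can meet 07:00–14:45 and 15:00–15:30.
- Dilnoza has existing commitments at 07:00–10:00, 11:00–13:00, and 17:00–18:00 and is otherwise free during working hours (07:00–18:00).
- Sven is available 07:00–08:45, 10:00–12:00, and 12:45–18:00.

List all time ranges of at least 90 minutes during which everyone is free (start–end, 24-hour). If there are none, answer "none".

Dilnoza free within 07:00–18:00: 10:00–11:00, 13:00–17:00.
Freya ∩ Hassan: 07:15–08:00, 09:30–10:30, 12:00–12:15, 13:00–14:45, 15:00–15:30.
Freya ∩ Hassan ∩ Dilnoza: 10:00–10:30, 13:00–14:45, 15:00–15:30.
Freya ∩ Hassan ∩ Dilnoza ∩ Sven: 10:00–10:30, 13:00–14:45, 15:00–15:30.
Windows ≥ 90 min: 13:00–14:45.

13:00–14:45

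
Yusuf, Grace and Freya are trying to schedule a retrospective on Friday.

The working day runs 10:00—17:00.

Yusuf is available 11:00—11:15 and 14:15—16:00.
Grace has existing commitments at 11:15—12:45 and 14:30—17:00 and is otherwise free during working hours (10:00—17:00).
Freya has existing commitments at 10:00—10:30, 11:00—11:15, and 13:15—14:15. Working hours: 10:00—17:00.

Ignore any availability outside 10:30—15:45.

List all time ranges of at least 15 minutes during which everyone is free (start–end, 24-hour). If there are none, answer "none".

Grace free within 10:00–17:00: 10:00–11:15, 12:45–14:30.
Freya free within 10:00–17:00: 10:30–11:00, 11:15–13:15, 14:15–17:00.
Yusuf ∩ Grace: 11:00–11:15, 14:15–14:30.
Yusuf ∩ Grace ∩ Freya: 14:15–14:30.
Restricted to 10:30–15:45: 14:15–14:30.
Windows ≥ 15 min: 14:15–14:30.

14:15–14:30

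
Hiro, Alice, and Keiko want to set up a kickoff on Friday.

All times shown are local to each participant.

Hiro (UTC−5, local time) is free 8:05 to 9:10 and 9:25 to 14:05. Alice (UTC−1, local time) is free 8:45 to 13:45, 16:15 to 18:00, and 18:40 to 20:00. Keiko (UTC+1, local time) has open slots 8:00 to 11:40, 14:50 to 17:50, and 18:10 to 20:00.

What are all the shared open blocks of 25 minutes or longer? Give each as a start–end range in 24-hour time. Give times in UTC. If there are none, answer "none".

17:15–19:00

Hiro → UTC: 13:05–14:10, 14:25–19:05.
Alice → UTC: 09:45–14:45, 17:15–19:00, 19:40–21:00.
Keiko → UTC: 07:00–10:40, 13:50–16:50, 17:10–19:00.
Hiro ∩ Alice: 13:05–14:10, 14:25–14:45, 17:15–19:00.
Hiro ∩ Alice ∩ Keiko: 13:50–14:10, 14:25–14:45, 17:15–19:00.
Windows ≥ 25 min: 17:15–19:00.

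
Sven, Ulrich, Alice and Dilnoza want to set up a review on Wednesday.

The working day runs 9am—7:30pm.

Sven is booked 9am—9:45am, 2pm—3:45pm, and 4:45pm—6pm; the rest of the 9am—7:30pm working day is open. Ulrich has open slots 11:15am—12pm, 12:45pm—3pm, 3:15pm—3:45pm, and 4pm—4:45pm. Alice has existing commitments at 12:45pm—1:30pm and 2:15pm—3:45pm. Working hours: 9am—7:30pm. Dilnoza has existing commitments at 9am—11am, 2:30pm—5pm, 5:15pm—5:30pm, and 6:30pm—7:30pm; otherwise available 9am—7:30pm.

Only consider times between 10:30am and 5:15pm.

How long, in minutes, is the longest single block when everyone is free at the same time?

45 minutes

Sven free within 09:00–19:30: 09:45–14:00, 15:45–16:45, 18:00–19:30.
Alice free within 09:00–19:30: 09:00–12:45, 13:30–14:15, 15:45–19:30.
Dilnoza free within 09:00–19:30: 11:00–14:30, 17:00–17:15, 17:30–18:30.
Sven ∩ Ulrich: 11:15–12:00, 12:45–14:00, 16:00–16:45.
Sven ∩ Ulrich ∩ Alice: 11:15–12:00, 13:30–14:00, 16:00–16:45.
Sven ∩ Ulrich ∩ Alice ∩ Dilnoza: 11:15–12:00, 13:30–14:00.
Restricted to 10:30–17:15: 11:15–12:00, 13:30–14:00.
Common window lengths: 45, 30 min; longest is 45.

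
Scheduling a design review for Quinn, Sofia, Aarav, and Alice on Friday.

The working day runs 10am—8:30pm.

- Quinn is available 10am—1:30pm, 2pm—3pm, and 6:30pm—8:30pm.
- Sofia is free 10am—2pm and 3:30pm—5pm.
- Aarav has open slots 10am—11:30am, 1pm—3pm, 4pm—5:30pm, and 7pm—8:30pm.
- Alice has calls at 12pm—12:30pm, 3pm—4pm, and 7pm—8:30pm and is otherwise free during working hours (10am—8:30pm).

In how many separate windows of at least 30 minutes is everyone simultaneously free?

Alice free within 10:00–20:30: 10:00–12:00, 12:30–15:00, 16:00–19:00.
Quinn ∩ Sofia: 10:00–13:30.
Quinn ∩ Sofia ∩ Aarav: 10:00–11:30, 13:00–13:30.
Quinn ∩ Sofia ∩ Aarav ∩ Alice: 10:00–11:30, 13:00–13:30.
Windows ≥ 30 min: 10:00–11:30, 13:00–13:30.
That's 2 windows.

2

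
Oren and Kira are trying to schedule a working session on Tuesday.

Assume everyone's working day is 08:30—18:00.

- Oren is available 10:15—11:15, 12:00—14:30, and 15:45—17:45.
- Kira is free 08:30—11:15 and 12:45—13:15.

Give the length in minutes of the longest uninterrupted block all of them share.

60 minutes

Oren ∩ Kira: 10:15–11:15, 12:45–13:15.
Common window lengths: 60, 30 min; longest is 60.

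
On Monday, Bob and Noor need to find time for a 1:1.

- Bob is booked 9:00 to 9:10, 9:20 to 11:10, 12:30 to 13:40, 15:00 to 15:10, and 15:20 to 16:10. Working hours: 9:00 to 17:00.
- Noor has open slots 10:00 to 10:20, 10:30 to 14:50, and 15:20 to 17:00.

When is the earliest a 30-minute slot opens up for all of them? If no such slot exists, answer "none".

11:10

Bob free within 09:00–17:00: 09:10–09:20, 11:10–12:30, 13:40–15:00, 15:10–15:20, 16:10–17:00.
Bob ∩ Noor: 11:10–12:30, 13:40–14:50, 16:10–17:00.
Windows ≥ 30 min: 11:10–12:30, 13:40–14:50, 16:10–17:00.
Earliest such window starts at 11:10.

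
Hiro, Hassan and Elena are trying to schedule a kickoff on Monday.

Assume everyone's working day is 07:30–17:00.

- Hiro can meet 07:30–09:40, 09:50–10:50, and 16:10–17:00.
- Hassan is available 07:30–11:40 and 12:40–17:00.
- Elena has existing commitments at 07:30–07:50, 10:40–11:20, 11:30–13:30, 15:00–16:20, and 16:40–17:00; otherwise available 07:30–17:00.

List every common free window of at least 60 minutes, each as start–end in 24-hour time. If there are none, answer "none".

Elena free within 07:30–17:00: 07:50–10:40, 11:20–11:30, 13:30–15:00, 16:20–16:40.
Hiro ∩ Hassan: 07:30–09:40, 09:50–10:50, 16:10–17:00.
Hiro ∩ Hassan ∩ Elena: 07:50–09:40, 09:50–10:40, 16:20–16:40.
Windows ≥ 60 min: 07:50–09:40.

07:50–09:40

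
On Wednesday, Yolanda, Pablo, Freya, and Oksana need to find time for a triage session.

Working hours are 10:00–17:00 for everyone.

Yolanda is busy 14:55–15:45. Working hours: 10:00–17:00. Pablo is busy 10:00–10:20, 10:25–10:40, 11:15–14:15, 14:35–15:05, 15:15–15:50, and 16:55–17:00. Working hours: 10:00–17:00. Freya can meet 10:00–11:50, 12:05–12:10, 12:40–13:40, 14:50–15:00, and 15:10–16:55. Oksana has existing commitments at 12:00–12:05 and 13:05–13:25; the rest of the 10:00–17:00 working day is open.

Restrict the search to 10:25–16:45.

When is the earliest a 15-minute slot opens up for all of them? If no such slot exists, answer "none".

Yolanda free within 10:00–17:00: 10:00–14:55, 15:45–17:00.
Pablo free within 10:00–17:00: 10:20–10:25, 10:40–11:15, 14:15–14:35, 15:05–15:15, 15:50–16:55.
Oksana free within 10:00–17:00: 10:00–12:00, 12:05–13:05, 13:25–17:00.
Yolanda ∩ Pablo: 10:20–10:25, 10:40–11:15, 14:15–14:35, 15:50–16:55.
Yolanda ∩ Pablo ∩ Freya: 10:20–10:25, 10:40–11:15, 15:50–16:55.
Yolanda ∩ Pablo ∩ Freya ∩ Oksana: 10:20–10:25, 10:40–11:15, 15:50–16:55.
Restricted to 10:25–16:45: 10:40–11:15, 15:50–16:45.
Windows ≥ 15 min: 10:40–11:15, 15:50–16:45.
Earliest such window starts at 10:40.

10:40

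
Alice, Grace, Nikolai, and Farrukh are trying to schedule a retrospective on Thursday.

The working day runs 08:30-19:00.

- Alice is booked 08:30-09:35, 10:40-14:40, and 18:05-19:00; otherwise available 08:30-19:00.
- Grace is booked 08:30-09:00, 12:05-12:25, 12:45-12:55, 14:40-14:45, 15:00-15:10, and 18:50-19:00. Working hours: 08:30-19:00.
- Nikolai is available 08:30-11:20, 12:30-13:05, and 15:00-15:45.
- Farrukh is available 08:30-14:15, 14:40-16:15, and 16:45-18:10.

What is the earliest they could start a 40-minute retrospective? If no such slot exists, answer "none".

Alice free within 08:30–19:00: 09:35–10:40, 14:40–18:05.
Grace free within 08:30–19:00: 09:00–12:05, 12:25–12:45, 12:55–14:40, 14:45–15:00, 15:10–18:50.
Alice ∩ Grace: 09:35–10:40, 14:45–15:00, 15:10–18:05.
Alice ∩ Grace ∩ Nikolai: 09:35–10:40, 15:10–15:45.
Alice ∩ Grace ∩ Nikolai ∩ Farrukh: 09:35–10:40, 15:10–15:45.
Windows ≥ 40 min: 09:35–10:40.
Earliest such window starts at 09:35.

09:35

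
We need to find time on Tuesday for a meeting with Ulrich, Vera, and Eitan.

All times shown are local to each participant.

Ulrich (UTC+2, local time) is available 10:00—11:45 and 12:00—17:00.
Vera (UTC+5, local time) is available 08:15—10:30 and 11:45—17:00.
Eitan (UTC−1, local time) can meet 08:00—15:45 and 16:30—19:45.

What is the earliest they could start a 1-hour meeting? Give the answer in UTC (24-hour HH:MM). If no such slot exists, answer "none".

10:00

Ulrich → UTC: 08:00–09:45, 10:00–15:00.
Vera → UTC: 03:15–05:30, 06:45–12:00.
Eitan → UTC: 09:00–16:45, 17:30–20:45.
Ulrich ∩ Vera: 08:00–09:45, 10:00–12:00.
Ulrich ∩ Vera ∩ Eitan: 09:00–09:45, 10:00–12:00.
Windows ≥ 60 min: 10:00–12:00.
Earliest such window starts at 10:00.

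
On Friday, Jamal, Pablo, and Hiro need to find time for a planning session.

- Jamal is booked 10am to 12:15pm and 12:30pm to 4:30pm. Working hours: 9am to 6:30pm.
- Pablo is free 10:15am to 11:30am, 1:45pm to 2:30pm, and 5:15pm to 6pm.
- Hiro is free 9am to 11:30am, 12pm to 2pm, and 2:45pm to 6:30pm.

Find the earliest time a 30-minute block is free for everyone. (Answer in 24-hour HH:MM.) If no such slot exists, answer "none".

Jamal free within 09:00–18:30: 09:00–10:00, 12:15–12:30, 16:30–18:30.
Jamal ∩ Pablo: 17:15–18:00.
Jamal ∩ Pablo ∩ Hiro: 17:15–18:00.
Windows ≥ 30 min: 17:15–18:00.
Earliest such window starts at 17:15.

17:15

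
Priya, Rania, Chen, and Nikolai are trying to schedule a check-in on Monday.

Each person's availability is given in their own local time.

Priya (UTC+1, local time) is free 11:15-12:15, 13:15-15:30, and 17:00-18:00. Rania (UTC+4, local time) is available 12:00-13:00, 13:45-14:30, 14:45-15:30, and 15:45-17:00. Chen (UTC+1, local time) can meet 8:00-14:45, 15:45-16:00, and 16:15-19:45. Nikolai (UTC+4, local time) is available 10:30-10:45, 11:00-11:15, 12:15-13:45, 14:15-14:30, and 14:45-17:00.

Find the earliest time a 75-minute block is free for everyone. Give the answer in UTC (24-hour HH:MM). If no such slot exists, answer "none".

none

Priya → UTC: 10:15–11:15, 12:15–14:30, 16:00–17:00.
Rania → UTC: 08:00–09:00, 09:45–10:30, 10:45–11:30, 11:45–13:00.
Chen → UTC: 07:00–13:45, 14:45–15:00, 15:15–18:45.
Nikolai → UTC: 06:30–06:45, 07:00–07:15, 08:15–09:45, 10:15–10:30, 10:45–13:00.
Priya ∩ Rania: 10:15–10:30, 10:45–11:15, 12:15–13:00.
Priya ∩ Rania ∩ Chen: 10:15–10:30, 10:45–11:15, 12:15–13:00.
Priya ∩ Rania ∩ Chen ∩ Nikolai: 10:15–10:30, 10:45–11:15, 12:15–13:00.
Windows ≥ 75 min: (none).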